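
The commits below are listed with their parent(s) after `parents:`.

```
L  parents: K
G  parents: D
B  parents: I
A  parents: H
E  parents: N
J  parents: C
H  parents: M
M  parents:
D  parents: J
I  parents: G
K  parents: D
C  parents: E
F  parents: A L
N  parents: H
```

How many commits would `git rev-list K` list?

Walking parent pointers from K: reachable set = {C, D, E, H, J, K, M, N}.
That is 8 commits.

8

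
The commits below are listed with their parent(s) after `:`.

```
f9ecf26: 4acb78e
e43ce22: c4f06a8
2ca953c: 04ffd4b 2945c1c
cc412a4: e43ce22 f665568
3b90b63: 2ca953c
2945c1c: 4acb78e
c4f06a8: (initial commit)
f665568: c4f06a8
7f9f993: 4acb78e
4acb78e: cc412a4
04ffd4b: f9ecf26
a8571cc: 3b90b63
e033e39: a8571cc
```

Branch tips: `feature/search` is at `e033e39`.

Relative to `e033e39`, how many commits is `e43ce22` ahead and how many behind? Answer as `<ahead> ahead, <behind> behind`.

Reachable from e43ce22: {c4f06a8, e43ce22}.
Reachable from e033e39: {04ffd4b, 2945c1c, 2ca953c, 3b90b63, 4acb78e, a8571cc, c4f06a8, cc412a4, e033e39, e43ce22, f665568, f9ecf26}.
Only in e43ce22's history (ahead): {} — 0.
Only in e033e39's history (behind): {04ffd4b, 2945c1c, 2ca953c, 3b90b63, 4acb78e, a8571cc, cc412a4, e033e39, f665568, f9ecf26} — 10.

0 ahead, 10 behind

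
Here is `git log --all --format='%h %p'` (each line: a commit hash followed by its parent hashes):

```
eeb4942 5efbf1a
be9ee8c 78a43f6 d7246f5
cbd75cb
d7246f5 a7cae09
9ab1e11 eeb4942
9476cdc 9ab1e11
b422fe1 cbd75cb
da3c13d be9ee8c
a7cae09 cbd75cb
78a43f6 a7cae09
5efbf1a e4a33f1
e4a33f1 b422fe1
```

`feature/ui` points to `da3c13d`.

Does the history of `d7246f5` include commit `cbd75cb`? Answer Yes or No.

Ancestors of d7246f5 (commits reachable by following parents): {a7cae09, cbd75cb, d7246f5}.
cbd75cb is in that set, so it is an ancestor of d7246f5.

Yes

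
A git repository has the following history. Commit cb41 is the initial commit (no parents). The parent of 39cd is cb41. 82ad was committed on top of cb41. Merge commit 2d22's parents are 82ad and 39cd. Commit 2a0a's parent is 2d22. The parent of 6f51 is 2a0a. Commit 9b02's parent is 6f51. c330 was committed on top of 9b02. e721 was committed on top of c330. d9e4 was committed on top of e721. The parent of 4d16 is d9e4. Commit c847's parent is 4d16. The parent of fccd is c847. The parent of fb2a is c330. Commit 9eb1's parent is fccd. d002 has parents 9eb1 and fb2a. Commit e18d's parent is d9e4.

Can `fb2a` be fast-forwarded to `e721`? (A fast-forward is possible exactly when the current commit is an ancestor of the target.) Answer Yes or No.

No

A fast-forward from fb2a to e721 is possible iff fb2a is an ancestor of e721.
Ancestors of e721: {2a0a, 2d22, 39cd, 6f51, 82ad, 9b02, c330, cb41, e721}.
fb2a is not among them, so fast-forward is not possible.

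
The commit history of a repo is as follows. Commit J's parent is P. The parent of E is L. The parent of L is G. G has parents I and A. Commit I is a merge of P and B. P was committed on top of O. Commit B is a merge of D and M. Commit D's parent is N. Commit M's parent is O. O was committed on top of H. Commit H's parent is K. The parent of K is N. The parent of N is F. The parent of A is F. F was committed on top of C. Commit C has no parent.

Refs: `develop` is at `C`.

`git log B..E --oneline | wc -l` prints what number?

Reachable from E: {A, B, C, D, E, F, G, H, I, K, L, M, N, O, P}.
Reachable from B: {B, C, D, F, H, K, M, N, O}.
In E's history but not B's: {A, E, G, I, L, P} — 6 commits.

6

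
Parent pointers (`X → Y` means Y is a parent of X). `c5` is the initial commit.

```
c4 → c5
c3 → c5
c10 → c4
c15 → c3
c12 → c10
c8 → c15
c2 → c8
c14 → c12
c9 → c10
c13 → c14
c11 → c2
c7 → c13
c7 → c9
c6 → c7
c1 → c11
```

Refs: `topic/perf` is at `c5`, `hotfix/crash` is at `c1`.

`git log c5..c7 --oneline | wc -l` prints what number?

7

Reachable from c7: {c10, c12, c13, c14, c4, c5, c7, c9}.
Reachable from c5: {c5}.
In c7's history but not c5's: {c10, c12, c13, c14, c4, c7, c9} — 7 commits.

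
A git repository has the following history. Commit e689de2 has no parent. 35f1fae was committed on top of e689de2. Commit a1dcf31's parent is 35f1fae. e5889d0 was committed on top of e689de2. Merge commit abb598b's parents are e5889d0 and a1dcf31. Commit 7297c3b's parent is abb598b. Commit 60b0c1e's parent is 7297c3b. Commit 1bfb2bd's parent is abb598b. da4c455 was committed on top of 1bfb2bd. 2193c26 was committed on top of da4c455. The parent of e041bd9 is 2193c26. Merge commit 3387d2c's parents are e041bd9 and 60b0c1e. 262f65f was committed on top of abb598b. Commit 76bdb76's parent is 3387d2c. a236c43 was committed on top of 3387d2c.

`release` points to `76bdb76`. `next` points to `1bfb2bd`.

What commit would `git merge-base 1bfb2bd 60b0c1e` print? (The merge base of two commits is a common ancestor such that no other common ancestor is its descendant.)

Ancestors of 1bfb2bd: {1bfb2bd, 35f1fae, a1dcf31, abb598b, e5889d0, e689de2}.
Ancestors of 60b0c1e: {35f1fae, 60b0c1e, 7297c3b, a1dcf31, abb598b, e5889d0, e689de2}.
Common ancestors: {35f1fae, a1dcf31, abb598b, e5889d0, e689de2}.
Among these, abb598b is not an ancestor of any other common ancestor — it is the merge base.

abb598b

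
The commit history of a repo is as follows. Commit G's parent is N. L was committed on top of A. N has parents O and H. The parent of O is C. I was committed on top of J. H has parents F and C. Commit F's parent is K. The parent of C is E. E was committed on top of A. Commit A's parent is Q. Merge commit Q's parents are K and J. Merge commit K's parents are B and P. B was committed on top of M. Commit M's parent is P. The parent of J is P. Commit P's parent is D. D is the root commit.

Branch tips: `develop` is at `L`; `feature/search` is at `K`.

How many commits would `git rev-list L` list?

Walking parent pointers from L: reachable set = {A, B, D, J, K, L, M, P, Q}.
That is 9 commits.

9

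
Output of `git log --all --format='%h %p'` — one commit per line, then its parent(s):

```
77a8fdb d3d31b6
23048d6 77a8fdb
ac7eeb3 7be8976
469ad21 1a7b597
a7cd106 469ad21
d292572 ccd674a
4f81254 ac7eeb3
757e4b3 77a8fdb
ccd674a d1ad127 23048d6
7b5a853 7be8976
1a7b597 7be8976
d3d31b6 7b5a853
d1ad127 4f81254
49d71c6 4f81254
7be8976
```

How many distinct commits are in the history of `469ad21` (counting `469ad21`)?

3

Walking parent pointers from 469ad21: reachable set = {1a7b597, 469ad21, 7be8976}.
That is 3 commits.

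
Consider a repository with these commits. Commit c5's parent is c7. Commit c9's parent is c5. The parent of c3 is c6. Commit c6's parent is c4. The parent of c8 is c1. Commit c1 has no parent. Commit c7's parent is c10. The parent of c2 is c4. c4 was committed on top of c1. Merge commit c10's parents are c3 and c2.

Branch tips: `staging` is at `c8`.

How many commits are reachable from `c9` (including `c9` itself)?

9

Walking parent pointers from c9: reachable set = {c1, c10, c2, c3, c4, c5, c6, c7, c9}.
That is 9 commits.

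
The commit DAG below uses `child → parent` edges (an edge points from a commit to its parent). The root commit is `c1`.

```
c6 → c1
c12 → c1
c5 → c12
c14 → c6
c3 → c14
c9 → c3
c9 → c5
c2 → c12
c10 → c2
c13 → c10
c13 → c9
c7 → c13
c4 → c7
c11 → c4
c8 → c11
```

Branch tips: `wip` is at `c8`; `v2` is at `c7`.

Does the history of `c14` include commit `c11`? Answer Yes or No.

Ancestors of c14: {c1, c14, c6}.
c11 is not in that set, so it is not an ancestor of c14.

No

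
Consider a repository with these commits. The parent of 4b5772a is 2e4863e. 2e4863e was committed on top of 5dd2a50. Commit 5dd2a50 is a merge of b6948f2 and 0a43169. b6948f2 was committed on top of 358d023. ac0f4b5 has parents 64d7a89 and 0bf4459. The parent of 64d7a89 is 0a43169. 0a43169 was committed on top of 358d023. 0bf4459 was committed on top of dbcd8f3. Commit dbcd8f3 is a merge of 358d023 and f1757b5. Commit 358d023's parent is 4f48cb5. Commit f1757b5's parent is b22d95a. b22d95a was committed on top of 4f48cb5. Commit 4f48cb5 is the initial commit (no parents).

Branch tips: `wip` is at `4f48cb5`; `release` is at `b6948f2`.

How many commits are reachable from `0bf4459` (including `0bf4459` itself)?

6

Walking parent pointers from 0bf4459: reachable set = {0bf4459, 358d023, 4f48cb5, b22d95a, dbcd8f3, f1757b5}.
That is 6 commits.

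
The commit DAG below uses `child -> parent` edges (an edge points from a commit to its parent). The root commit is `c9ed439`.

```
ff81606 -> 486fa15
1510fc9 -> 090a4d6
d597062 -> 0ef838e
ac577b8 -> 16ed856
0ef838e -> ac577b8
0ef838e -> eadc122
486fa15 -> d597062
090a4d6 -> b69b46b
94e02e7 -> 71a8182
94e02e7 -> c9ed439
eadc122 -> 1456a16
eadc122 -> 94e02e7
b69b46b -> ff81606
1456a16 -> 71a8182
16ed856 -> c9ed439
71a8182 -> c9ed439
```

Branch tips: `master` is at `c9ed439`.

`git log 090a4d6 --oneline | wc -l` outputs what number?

13

Walking parent pointers from 090a4d6: reachable set = {090a4d6, 0ef838e, 1456a16, 16ed856, 486fa15, 71a8182, 94e02e7, ac577b8, b69b46b, c9ed439, d597062, eadc122, ff81606}.
That is 13 commits.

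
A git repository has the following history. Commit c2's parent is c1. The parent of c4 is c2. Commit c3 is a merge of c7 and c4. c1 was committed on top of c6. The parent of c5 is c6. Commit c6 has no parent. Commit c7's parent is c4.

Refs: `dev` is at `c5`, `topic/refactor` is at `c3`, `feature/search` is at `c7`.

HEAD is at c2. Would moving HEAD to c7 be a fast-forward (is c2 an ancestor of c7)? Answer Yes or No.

Yes

A fast-forward from c2 to c7 is possible iff c2 is an ancestor of c7.
Ancestors of c7: {c1, c2, c4, c6, c7}.
c2 is among them, so fast-forward is possible.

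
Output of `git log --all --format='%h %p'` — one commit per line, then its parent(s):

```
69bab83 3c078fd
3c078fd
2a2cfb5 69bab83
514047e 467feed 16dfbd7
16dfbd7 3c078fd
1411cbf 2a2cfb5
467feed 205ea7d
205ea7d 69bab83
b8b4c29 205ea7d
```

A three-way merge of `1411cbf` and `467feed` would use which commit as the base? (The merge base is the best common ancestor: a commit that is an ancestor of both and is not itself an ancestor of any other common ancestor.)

69bab83

Ancestors of 1411cbf: {1411cbf, 2a2cfb5, 3c078fd, 69bab83}.
Ancestors of 467feed: {205ea7d, 3c078fd, 467feed, 69bab83}.
Common ancestors: {3c078fd, 69bab83}.
Among these, 69bab83 is not an ancestor of any other common ancestor — it is the merge base.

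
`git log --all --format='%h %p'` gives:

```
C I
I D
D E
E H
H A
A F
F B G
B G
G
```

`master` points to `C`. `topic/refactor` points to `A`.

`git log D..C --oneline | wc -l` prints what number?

Reachable from C: {A, B, C, D, E, F, G, H, I}.
Reachable from D: {A, B, D, E, F, G, H}.
In C's history but not D's: {C, I} — 2 commits.

2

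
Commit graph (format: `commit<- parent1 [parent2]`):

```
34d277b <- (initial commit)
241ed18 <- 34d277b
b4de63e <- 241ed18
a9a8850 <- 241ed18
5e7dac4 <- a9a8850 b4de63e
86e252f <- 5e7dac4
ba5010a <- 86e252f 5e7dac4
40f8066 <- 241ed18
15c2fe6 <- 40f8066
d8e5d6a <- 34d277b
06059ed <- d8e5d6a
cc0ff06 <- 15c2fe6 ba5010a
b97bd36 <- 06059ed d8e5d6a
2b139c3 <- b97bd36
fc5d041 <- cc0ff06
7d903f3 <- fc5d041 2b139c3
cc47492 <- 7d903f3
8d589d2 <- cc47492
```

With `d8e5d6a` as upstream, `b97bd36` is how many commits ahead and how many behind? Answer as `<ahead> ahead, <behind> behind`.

Reachable from b97bd36: {06059ed, 34d277b, b97bd36, d8e5d6a}.
Reachable from d8e5d6a: {34d277b, d8e5d6a}.
Only in b97bd36's history (ahead): {06059ed, b97bd36} — 2.
Only in d8e5d6a's history (behind): {} — 0.

2 ahead, 0 behind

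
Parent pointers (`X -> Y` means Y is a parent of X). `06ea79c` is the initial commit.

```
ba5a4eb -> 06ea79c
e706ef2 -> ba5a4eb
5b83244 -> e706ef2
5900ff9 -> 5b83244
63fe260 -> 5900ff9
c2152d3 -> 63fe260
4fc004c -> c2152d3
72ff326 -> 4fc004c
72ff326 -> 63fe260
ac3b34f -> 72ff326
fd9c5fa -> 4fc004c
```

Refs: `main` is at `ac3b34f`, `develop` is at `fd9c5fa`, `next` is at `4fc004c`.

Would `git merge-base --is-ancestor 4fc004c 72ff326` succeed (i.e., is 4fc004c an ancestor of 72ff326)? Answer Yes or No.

Ancestors of 72ff326 (commits reachable by following parents): {06ea79c, 4fc004c, 5900ff9, 5b83244, 63fe260, 72ff326, ba5a4eb, c2152d3, e706ef2}.
4fc004c is in that set, so it is an ancestor of 72ff326.

Yes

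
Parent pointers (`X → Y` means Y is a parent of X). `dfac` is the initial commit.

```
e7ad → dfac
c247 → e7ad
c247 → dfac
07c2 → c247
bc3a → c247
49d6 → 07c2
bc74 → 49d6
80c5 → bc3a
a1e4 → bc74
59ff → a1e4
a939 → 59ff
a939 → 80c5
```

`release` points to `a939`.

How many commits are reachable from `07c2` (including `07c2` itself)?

4

Walking parent pointers from 07c2: reachable set = {07c2, c247, dfac, e7ad}.
That is 4 commits.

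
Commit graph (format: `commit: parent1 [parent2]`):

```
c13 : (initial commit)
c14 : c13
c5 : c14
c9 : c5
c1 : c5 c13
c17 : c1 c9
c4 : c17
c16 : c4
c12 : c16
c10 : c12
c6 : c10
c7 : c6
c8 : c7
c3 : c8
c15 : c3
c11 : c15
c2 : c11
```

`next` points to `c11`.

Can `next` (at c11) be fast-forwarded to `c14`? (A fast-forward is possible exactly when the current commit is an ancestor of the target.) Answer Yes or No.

A fast-forward from c11 to c14 is possible iff c11 is an ancestor of c14.
Ancestors of c14: {c13, c14}.
c11 is not among them, so fast-forward is not possible.

No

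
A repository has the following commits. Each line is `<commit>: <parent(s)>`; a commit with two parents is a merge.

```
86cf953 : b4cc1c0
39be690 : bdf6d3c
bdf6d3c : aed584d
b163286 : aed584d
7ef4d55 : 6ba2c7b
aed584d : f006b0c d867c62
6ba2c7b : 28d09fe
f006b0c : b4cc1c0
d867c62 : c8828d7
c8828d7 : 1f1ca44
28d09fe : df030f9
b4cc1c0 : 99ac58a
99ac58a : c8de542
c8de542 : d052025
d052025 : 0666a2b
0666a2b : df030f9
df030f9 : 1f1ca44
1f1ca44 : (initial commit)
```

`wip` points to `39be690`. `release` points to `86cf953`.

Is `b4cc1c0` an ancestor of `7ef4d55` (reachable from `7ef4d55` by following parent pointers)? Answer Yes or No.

No

Ancestors of 7ef4d55: {1f1ca44, 28d09fe, 6ba2c7b, 7ef4d55, df030f9}.
b4cc1c0 is not in that set, so it is not an ancestor of 7ef4d55.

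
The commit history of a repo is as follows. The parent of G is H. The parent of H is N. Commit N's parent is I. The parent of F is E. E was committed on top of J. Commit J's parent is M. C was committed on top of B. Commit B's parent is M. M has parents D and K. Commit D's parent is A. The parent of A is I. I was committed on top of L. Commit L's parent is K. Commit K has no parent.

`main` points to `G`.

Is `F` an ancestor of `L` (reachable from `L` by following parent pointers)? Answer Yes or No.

Ancestors of L: {K, L}.
F is not in that set, so it is not an ancestor of L.

No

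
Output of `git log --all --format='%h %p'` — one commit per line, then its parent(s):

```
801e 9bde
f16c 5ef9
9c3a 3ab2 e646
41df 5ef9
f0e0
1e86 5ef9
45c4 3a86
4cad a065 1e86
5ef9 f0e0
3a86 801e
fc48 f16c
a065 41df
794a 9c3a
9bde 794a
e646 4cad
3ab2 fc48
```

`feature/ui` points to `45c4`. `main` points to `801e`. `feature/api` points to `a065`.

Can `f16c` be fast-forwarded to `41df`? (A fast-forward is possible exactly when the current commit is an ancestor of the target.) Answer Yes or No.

A fast-forward from f16c to 41df is possible iff f16c is an ancestor of 41df.
Ancestors of 41df: {41df, 5ef9, f0e0}.
f16c is not among them, so fast-forward is not possible.

No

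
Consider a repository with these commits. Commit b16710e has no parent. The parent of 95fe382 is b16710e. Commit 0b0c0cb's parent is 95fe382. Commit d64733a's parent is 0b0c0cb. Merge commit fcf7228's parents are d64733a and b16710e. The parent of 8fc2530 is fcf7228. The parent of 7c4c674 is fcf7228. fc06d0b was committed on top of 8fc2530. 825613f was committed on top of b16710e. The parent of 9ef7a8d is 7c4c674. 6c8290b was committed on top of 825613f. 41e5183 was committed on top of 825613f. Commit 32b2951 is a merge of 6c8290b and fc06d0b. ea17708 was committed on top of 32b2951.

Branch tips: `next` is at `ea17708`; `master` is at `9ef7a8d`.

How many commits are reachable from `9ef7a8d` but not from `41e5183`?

6

Reachable from 9ef7a8d: {0b0c0cb, 7c4c674, 95fe382, 9ef7a8d, b16710e, d64733a, fcf7228}.
Reachable from 41e5183: {41e5183, 825613f, b16710e}.
In 9ef7a8d's history but not 41e5183's: {0b0c0cb, 7c4c674, 95fe382, 9ef7a8d, d64733a, fcf7228} — 6 commits.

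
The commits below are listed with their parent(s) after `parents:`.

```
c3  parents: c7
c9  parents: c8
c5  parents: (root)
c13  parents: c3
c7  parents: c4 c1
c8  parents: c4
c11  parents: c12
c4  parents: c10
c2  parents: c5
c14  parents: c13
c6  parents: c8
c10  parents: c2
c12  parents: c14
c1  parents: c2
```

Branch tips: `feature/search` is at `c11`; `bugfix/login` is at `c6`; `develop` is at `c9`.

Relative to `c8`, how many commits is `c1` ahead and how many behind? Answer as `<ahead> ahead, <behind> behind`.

Reachable from c1: {c1, c2, c5}.
Reachable from c8: {c10, c2, c4, c5, c8}.
Only in c1's history (ahead): {c1} — 1.
Only in c8's history (behind): {c10, c4, c8} — 3.

1 ahead, 3 behind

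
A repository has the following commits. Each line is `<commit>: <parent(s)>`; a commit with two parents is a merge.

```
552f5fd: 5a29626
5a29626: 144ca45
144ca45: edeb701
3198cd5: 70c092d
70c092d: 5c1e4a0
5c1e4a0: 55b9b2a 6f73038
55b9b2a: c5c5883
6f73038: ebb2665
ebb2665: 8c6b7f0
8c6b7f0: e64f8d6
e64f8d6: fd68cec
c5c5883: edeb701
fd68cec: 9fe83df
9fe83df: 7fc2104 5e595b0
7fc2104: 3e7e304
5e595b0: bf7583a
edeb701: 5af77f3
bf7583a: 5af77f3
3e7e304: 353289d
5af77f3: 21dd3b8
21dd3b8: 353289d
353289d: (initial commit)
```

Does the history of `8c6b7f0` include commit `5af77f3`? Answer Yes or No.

Ancestors of 8c6b7f0 (commits reachable by following parents): {21dd3b8, 353289d, 3e7e304, 5af77f3, 5e595b0, 7fc2104, 8c6b7f0, 9fe83df, bf7583a, e64f8d6, fd68cec}.
5af77f3 is in that set, so it is an ancestor of 8c6b7f0.

Yes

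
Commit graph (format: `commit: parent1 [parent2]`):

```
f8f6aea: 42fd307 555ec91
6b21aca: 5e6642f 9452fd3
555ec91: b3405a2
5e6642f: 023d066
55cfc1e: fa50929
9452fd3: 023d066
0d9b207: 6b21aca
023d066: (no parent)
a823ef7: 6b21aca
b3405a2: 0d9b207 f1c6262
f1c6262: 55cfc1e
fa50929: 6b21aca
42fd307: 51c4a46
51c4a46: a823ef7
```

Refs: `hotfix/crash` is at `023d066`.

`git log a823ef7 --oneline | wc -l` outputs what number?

Walking parent pointers from a823ef7: reachable set = {023d066, 5e6642f, 6b21aca, 9452fd3, a823ef7}.
That is 5 commits.

5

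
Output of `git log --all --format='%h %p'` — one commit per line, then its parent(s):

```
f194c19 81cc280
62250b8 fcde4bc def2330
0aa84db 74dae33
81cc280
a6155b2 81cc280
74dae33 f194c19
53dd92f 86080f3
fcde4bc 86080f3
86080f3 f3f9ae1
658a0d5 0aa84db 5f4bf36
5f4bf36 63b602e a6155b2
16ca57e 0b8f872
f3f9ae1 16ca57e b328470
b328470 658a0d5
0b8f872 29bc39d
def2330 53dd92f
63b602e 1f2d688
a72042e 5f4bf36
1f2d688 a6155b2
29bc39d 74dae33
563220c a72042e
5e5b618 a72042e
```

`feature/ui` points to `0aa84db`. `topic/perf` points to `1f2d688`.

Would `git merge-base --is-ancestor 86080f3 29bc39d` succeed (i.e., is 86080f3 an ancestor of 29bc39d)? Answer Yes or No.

No

Ancestors of 29bc39d: {29bc39d, 74dae33, 81cc280, f194c19}.
86080f3 is not in that set, so it is not an ancestor of 29bc39d.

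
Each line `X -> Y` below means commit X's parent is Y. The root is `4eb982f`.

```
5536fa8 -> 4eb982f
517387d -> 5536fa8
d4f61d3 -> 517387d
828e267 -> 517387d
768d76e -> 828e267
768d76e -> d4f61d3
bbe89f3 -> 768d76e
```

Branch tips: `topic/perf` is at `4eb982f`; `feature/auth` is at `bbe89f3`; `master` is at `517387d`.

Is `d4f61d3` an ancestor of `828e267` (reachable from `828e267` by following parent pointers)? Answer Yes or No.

Ancestors of 828e267: {4eb982f, 517387d, 5536fa8, 828e267}.
d4f61d3 is not in that set, so it is not an ancestor of 828e267.

No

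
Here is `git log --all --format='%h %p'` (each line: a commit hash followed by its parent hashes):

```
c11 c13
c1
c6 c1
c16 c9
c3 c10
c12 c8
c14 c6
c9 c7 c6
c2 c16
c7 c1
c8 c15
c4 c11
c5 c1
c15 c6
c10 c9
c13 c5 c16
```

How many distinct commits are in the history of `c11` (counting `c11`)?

8

Walking parent pointers from c11: reachable set = {c1, c11, c13, c16, c5, c6, c7, c9}.
That is 8 commits.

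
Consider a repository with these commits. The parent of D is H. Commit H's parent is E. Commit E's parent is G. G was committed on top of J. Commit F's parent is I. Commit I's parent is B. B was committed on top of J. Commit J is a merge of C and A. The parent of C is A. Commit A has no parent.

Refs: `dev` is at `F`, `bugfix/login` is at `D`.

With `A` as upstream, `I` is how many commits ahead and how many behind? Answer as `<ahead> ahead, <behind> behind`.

4 ahead, 0 behind

Reachable from I: {A, B, C, I, J}.
Reachable from A: {A}.
Only in I's history (ahead): {B, C, I, J} — 4.
Only in A's history (behind): {} — 0.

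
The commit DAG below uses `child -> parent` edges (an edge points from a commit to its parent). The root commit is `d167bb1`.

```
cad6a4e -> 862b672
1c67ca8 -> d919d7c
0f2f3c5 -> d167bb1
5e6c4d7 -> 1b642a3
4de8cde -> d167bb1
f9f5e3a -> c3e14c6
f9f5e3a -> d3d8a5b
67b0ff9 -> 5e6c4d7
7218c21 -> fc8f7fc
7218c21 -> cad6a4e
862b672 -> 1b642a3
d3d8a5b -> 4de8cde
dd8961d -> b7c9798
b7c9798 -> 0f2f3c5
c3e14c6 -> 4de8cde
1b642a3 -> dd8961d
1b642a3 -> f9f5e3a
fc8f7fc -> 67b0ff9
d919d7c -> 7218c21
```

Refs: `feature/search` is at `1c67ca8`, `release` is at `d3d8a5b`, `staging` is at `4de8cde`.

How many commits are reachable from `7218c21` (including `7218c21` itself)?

Walking parent pointers from 7218c21: reachable set = {0f2f3c5, 1b642a3, 4de8cde, 5e6c4d7, 67b0ff9, 7218c21, 862b672, b7c9798, c3e14c6, cad6a4e, d167bb1, d3d8a5b, dd8961d, f9f5e3a, fc8f7fc}.
That is 15 commits.

15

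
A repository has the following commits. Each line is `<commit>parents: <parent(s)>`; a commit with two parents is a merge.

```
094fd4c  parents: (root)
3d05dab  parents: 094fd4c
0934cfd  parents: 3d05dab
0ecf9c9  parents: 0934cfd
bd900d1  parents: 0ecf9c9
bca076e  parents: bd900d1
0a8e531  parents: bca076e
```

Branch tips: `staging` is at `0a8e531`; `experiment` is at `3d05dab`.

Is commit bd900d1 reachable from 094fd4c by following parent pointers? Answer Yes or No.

Ancestors of 094fd4c: {094fd4c}.
bd900d1 is not in that set, so it is not an ancestor of 094fd4c.

No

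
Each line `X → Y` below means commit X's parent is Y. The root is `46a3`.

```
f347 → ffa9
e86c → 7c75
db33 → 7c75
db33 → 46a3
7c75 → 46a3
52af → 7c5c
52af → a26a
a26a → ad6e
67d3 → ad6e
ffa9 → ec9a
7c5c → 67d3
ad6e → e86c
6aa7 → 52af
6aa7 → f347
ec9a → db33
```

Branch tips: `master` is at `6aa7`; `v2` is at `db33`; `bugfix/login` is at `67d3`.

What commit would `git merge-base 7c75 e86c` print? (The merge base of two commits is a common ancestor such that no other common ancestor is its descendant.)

Ancestors of 7c75: {46a3, 7c75}.
Ancestors of e86c: {46a3, 7c75, e86c}.
Common ancestors: {46a3, 7c75}.
Among these, 7c75 is not an ancestor of any other common ancestor — it is the merge base.

7c75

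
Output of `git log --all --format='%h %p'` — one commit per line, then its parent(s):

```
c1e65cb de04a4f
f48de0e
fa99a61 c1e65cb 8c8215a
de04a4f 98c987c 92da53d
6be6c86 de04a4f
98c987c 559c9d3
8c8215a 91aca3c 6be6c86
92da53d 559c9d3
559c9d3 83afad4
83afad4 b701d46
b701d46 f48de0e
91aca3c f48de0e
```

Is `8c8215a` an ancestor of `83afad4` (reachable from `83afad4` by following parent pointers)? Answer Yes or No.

Ancestors of 83afad4: {83afad4, b701d46, f48de0e}.
8c8215a is not in that set, so it is not an ancestor of 83afad4.

No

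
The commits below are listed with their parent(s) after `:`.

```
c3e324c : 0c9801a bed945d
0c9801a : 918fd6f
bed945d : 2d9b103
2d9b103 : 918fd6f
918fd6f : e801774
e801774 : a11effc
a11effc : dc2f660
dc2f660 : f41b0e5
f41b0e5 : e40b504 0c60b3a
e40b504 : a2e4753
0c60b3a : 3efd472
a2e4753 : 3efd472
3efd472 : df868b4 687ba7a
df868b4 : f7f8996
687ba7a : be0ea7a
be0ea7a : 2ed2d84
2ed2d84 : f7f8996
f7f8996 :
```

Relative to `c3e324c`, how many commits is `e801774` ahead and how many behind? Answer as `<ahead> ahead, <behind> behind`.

0 ahead, 5 behind

Reachable from e801774: {0c60b3a, 2ed2d84, 3efd472, 687ba7a, a11effc, a2e4753, be0ea7a, dc2f660, df868b4, e40b504, e801774, f41b0e5, f7f8996}.
Reachable from c3e324c: {0c60b3a, 0c9801a, 2d9b103, 2ed2d84, 3efd472, 687ba7a, 918fd6f, a11effc, a2e4753, be0ea7a, bed945d, c3e324c, dc2f660, df868b4, e40b504, e801774, f41b0e5, f7f8996}.
Only in e801774's history (ahead): {} — 0.
Only in c3e324c's history (behind): {0c9801a, 2d9b103, 918fd6f, bed945d, c3e324c} — 5.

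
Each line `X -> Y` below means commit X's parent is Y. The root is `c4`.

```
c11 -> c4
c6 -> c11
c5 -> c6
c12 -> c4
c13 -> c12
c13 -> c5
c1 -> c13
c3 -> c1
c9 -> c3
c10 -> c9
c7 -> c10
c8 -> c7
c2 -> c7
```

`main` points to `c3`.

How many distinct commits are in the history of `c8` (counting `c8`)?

Walking parent pointers from c8: reachable set = {c1, c10, c11, c12, c13, c3, c4, c5, c6, c7, c8, c9}.
That is 12 commits.

12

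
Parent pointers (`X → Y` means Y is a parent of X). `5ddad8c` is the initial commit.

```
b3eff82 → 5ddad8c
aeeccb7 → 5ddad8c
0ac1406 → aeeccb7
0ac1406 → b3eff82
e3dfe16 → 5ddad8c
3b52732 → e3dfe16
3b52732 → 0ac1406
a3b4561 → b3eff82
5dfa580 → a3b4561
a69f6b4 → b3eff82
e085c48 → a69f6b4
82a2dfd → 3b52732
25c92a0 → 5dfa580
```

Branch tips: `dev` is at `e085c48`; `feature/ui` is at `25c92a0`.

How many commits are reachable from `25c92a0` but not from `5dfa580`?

Reachable from 25c92a0: {25c92a0, 5ddad8c, 5dfa580, a3b4561, b3eff82}.
Reachable from 5dfa580: {5ddad8c, 5dfa580, a3b4561, b3eff82}.
In 25c92a0's history but not 5dfa580's: {25c92a0} — 1 commit.

1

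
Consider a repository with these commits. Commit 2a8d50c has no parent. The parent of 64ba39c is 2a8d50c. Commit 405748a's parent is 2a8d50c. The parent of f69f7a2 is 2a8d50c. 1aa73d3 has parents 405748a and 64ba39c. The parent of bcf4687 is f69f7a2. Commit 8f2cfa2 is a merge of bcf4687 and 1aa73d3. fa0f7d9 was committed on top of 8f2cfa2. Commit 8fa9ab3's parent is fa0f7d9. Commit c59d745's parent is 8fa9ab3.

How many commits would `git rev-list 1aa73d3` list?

Walking parent pointers from 1aa73d3: reachable set = {1aa73d3, 2a8d50c, 405748a, 64ba39c}.
That is 4 commits.

4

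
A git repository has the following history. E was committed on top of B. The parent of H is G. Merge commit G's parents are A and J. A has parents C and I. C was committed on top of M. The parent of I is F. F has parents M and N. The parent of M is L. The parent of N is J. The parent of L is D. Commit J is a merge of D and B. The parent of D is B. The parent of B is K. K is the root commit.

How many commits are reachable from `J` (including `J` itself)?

4

Walking parent pointers from J: reachable set = {B, D, J, K}.
That is 4 commits.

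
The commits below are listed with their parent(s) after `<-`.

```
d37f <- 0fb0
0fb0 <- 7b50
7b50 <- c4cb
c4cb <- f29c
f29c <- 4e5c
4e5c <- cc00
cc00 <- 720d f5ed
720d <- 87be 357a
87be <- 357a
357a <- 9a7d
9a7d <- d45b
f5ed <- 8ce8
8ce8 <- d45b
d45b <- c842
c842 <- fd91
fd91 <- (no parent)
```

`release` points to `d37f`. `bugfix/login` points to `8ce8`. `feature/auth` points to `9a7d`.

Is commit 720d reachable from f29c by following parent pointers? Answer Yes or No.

Yes

Ancestors of f29c (commits reachable by following parents): {357a, 4e5c, 720d, 87be, 8ce8, 9a7d, c842, cc00, d45b, f29c, f5ed, fd91}.
720d is in that set, so it is an ancestor of f29c.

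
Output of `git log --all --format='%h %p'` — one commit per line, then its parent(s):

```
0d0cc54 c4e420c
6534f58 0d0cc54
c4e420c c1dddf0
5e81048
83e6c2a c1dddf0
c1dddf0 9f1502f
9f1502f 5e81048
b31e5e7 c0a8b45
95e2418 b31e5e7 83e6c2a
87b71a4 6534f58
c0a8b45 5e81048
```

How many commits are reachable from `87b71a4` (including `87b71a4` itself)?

7

Walking parent pointers from 87b71a4: reachable set = {0d0cc54, 5e81048, 6534f58, 87b71a4, 9f1502f, c1dddf0, c4e420c}.
That is 7 commits.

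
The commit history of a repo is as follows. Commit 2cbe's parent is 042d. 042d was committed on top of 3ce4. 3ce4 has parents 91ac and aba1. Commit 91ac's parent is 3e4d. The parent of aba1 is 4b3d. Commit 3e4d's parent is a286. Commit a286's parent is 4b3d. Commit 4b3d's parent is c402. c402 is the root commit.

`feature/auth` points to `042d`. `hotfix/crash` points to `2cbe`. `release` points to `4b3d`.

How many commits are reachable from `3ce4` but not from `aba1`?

4

Reachable from 3ce4: {3ce4, 3e4d, 4b3d, 91ac, a286, aba1, c402}.
Reachable from aba1: {4b3d, aba1, c402}.
In 3ce4's history but not aba1's: {3ce4, 3e4d, 91ac, a286} — 4 commits.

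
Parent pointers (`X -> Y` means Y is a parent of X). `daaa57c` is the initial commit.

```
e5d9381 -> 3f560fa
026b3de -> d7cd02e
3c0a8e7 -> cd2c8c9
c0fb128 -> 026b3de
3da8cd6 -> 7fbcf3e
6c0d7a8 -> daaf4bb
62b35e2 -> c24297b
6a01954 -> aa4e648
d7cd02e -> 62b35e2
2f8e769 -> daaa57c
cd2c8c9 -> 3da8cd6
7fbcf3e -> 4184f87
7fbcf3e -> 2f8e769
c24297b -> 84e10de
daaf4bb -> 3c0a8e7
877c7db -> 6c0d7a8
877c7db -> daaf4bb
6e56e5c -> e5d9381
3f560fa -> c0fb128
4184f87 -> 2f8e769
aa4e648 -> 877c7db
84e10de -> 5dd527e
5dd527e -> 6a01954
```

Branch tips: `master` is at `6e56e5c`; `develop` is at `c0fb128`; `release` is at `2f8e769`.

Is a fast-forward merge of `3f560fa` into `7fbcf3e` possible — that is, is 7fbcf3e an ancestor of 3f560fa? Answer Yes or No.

A fast-forward from 7fbcf3e to 3f560fa is possible iff 7fbcf3e is an ancestor of 3f560fa.
Ancestors of 3f560fa: {026b3de, 2f8e769, 3c0a8e7, 3da8cd6, 3f560fa, 4184f87, 5dd527e, 62b35e2, 6a01954, 6c0d7a8, 7fbcf3e, 84e10de, 877c7db, aa4e648, c0fb128, c24297b, cd2c8c9, d7cd02e, daaa57c, daaf4bb}.
7fbcf3e is among them, so fast-forward is possible.

Yes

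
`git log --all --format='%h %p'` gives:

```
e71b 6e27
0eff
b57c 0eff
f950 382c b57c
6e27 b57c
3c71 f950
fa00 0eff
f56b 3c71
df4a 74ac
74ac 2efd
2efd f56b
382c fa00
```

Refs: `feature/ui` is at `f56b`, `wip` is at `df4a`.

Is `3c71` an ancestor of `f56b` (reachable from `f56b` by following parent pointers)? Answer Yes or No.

Yes

Ancestors of f56b (commits reachable by following parents): {0eff, 382c, 3c71, b57c, f56b, f950, fa00}.
3c71 is in that set, so it is an ancestor of f56b.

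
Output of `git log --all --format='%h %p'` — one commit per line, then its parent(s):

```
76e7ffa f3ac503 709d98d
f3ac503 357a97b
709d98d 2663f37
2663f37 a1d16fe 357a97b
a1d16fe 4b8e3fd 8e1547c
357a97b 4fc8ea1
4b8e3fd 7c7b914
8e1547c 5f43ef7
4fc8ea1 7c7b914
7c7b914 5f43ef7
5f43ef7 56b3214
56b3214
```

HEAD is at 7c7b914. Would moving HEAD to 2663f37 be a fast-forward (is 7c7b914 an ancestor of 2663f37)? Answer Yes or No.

A fast-forward from 7c7b914 to 2663f37 is possible iff 7c7b914 is an ancestor of 2663f37.
Ancestors of 2663f37: {2663f37, 357a97b, 4b8e3fd, 4fc8ea1, 56b3214, 5f43ef7, 7c7b914, 8e1547c, a1d16fe}.
7c7b914 is among them, so fast-forward is possible.

Yes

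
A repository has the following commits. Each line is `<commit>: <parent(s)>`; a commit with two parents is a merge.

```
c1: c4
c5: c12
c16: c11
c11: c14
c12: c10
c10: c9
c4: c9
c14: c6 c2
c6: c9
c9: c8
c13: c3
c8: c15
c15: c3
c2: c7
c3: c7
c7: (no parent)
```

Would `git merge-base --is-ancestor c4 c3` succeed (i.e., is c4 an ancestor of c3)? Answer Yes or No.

No

Ancestors of c3: {c3, c7}.
c4 is not in that set, so it is not an ancestor of c3.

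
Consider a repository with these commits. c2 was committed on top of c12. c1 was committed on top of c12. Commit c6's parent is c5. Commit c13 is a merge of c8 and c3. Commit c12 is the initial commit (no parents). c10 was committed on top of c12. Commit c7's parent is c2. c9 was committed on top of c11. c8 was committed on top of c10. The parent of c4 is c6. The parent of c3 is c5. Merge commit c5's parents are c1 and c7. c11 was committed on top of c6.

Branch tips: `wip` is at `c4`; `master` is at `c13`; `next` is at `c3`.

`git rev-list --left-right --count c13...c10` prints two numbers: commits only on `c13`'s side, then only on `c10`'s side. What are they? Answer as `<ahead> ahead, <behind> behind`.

7 ahead, 0 behind

Reachable from c13: {c1, c10, c12, c13, c2, c3, c5, c7, c8}.
Reachable from c10: {c10, c12}.
Only in c13's history (ahead): {c1, c13, c2, c3, c5, c7, c8} — 7.
Only in c10's history (behind): {} — 0.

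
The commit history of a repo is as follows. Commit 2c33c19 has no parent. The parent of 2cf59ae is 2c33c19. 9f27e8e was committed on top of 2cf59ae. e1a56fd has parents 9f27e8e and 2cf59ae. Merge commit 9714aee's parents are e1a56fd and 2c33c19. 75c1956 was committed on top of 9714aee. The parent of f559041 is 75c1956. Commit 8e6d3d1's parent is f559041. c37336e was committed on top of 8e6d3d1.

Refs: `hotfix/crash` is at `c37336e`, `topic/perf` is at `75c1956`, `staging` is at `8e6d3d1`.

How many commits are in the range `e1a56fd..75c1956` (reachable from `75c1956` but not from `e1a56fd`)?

Reachable from 75c1956: {2c33c19, 2cf59ae, 75c1956, 9714aee, 9f27e8e, e1a56fd}.
Reachable from e1a56fd: {2c33c19, 2cf59ae, 9f27e8e, e1a56fd}.
In 75c1956's history but not e1a56fd's: {75c1956, 9714aee} — 2 commits.

2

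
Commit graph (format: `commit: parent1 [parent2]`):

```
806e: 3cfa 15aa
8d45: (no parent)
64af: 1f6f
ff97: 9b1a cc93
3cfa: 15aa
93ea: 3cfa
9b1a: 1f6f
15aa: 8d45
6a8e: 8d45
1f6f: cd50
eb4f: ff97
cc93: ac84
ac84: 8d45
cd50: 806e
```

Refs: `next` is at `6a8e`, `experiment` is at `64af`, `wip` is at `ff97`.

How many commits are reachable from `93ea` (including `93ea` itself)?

Walking parent pointers from 93ea: reachable set = {15aa, 3cfa, 8d45, 93ea}.
That is 4 commits.

4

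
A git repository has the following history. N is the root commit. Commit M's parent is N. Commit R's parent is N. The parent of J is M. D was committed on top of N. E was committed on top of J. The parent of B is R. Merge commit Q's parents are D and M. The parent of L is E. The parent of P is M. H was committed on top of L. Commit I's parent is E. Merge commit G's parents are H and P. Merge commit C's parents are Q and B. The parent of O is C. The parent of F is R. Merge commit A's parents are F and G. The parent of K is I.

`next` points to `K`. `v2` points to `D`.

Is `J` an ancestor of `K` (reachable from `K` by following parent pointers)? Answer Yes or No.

Yes

Ancestors of K (commits reachable by following parents): {E, I, J, K, M, N}.
J is in that set, so it is an ancestor of K.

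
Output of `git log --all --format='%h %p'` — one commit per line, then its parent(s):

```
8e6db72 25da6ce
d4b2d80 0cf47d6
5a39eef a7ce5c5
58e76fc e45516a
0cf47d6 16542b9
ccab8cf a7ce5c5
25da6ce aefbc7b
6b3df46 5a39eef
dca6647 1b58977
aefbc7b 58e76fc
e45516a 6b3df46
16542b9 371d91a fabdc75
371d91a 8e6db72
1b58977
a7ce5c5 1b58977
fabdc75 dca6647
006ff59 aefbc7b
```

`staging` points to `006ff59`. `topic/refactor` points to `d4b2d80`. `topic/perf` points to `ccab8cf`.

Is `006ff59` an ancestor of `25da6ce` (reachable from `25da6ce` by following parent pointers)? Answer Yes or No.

Ancestors of 25da6ce: {1b58977, 25da6ce, 58e76fc, 5a39eef, 6b3df46, a7ce5c5, aefbc7b, e45516a}.
006ff59 is not in that set, so it is not an ancestor of 25da6ce.

No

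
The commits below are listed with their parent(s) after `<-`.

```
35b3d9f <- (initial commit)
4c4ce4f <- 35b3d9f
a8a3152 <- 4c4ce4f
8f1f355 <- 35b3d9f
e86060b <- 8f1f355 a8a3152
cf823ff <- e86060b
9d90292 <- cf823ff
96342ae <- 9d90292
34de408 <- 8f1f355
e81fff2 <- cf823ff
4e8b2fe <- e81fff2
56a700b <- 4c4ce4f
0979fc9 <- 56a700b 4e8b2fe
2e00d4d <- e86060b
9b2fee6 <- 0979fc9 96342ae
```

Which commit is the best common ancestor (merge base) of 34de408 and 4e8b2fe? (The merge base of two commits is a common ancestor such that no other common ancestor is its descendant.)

8f1f355

Ancestors of 34de408: {34de408, 35b3d9f, 8f1f355}.
Ancestors of 4e8b2fe: {35b3d9f, 4c4ce4f, 4e8b2fe, 8f1f355, a8a3152, cf823ff, e81fff2, e86060b}.
Common ancestors: {35b3d9f, 8f1f355}.
Among these, 8f1f355 is not an ancestor of any other common ancestor — it is the merge base.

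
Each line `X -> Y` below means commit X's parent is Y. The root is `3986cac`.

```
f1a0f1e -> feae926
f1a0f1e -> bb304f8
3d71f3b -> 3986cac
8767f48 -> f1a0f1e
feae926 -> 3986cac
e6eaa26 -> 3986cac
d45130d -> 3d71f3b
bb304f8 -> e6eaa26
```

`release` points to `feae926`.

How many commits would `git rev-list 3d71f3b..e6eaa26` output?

Reachable from e6eaa26: {3986cac, e6eaa26}.
Reachable from 3d71f3b: {3986cac, 3d71f3b}.
In e6eaa26's history but not 3d71f3b's: {e6eaa26} — 1 commit.

1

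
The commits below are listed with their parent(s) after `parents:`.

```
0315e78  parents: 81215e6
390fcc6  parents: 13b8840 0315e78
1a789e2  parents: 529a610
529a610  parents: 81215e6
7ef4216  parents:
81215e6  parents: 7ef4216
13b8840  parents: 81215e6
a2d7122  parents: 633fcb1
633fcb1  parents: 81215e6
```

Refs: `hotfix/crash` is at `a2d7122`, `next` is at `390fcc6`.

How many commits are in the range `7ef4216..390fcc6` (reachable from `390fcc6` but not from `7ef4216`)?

Reachable from 390fcc6: {0315e78, 13b8840, 390fcc6, 7ef4216, 81215e6}.
Reachable from 7ef4216: {7ef4216}.
In 390fcc6's history but not 7ef4216's: {0315e78, 13b8840, 390fcc6, 81215e6} — 4 commits.

4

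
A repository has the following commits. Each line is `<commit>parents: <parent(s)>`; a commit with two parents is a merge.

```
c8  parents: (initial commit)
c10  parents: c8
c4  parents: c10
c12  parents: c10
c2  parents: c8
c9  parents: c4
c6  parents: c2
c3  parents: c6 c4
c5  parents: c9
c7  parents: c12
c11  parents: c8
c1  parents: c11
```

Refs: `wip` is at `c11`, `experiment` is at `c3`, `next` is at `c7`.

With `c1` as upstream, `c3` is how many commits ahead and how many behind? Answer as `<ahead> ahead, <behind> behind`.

5 ahead, 2 behind

Reachable from c3: {c10, c2, c3, c4, c6, c8}.
Reachable from c1: {c1, c11, c8}.
Only in c3's history (ahead): {c10, c2, c3, c4, c6} — 5.
Only in c1's history (behind): {c1, c11} — 2.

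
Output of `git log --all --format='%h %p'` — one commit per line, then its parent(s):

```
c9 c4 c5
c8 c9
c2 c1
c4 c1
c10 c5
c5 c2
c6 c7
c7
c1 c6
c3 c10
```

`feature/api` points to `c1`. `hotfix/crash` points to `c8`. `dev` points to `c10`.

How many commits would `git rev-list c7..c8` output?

7

Reachable from c8: {c1, c2, c4, c5, c6, c7, c8, c9}.
Reachable from c7: {c7}.
In c8's history but not c7's: {c1, c2, c4, c5, c6, c8, c9} — 7 commits.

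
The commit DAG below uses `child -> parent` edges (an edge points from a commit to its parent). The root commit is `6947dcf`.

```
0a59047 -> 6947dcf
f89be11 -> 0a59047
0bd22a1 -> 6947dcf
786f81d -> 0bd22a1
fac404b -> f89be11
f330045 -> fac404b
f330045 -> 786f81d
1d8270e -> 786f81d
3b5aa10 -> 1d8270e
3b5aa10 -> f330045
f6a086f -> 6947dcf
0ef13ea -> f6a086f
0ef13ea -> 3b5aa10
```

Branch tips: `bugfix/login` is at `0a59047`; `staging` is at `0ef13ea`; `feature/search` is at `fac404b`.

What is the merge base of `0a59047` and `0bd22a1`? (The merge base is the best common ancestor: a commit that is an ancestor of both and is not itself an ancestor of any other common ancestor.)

Ancestors of 0a59047: {0a59047, 6947dcf}.
Ancestors of 0bd22a1: {0bd22a1, 6947dcf}.
Common ancestors: {6947dcf}.
The only common ancestor is 6947dcf, so it is the merge base.

6947dcf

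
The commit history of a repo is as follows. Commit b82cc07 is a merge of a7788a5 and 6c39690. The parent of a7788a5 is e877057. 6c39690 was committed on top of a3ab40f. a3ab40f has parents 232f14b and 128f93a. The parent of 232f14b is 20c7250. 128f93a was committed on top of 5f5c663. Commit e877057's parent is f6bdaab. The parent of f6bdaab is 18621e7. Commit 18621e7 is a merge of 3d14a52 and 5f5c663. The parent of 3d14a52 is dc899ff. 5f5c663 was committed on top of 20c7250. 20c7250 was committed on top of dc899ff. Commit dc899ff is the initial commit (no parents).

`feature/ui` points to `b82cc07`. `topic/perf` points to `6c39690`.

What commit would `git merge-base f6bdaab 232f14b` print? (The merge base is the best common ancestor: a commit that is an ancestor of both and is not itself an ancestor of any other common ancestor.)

20c7250

Ancestors of f6bdaab: {18621e7, 20c7250, 3d14a52, 5f5c663, dc899ff, f6bdaab}.
Ancestors of 232f14b: {20c7250, 232f14b, dc899ff}.
Common ancestors: {20c7250, dc899ff}.
Among these, 20c7250 is not an ancestor of any other common ancestor — it is the merge base.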